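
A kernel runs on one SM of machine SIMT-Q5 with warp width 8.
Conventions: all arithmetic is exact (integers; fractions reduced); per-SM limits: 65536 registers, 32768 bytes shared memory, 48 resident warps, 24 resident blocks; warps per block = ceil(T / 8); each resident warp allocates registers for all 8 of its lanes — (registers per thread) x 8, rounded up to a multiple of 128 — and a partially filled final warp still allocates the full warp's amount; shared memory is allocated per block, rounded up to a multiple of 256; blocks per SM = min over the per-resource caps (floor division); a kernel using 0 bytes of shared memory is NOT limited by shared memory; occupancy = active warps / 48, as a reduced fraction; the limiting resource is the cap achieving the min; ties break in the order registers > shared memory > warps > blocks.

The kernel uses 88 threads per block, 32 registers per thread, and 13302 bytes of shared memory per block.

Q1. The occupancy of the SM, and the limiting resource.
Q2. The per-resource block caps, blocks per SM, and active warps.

Answer: occupancy 11/24, limited by shared memory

registers: 23 blocks
shared memory: 2 blocks
warps: 4 blocks
blocks: 24 blocks

Answer: 2 blocks, 22 active warps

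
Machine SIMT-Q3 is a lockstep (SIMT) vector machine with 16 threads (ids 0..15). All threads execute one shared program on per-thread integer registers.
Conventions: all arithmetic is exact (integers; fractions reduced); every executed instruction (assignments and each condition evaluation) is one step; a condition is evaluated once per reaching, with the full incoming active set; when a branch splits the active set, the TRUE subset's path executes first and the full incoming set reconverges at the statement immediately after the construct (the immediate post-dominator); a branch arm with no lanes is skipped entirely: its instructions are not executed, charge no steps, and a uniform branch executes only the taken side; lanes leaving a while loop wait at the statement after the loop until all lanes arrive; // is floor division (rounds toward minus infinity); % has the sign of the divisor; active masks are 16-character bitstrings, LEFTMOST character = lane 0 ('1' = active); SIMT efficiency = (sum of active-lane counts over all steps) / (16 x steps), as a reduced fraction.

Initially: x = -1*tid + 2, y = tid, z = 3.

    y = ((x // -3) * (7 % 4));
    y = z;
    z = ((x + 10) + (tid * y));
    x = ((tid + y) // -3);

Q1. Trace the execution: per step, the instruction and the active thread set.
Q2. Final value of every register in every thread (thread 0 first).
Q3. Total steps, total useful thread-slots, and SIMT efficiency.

step 0: y <- ((x // -3) * (7 % 4))   1111111111111111
step 1: y <- z                       1111111111111111
step 2: z <- ((x + 10) + (tid * y))  1111111111111111
step 3: x <- ((tid + y) // -3)       1111111111111111

Answer: 4 steps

x: -1,-2,-2,-2,-3,-3,-3,-4,-4,-4,-5,-5,-5,-6,-6,-6
y: 3,3,3,3,3,3,3,3,3,3,3,3,3,3,3,3
z: 12,14,16,18,20,22,24,26,28,30,32,34,36,38,40,42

steps = 4; useful = 64; efficiency = 64/64 = 1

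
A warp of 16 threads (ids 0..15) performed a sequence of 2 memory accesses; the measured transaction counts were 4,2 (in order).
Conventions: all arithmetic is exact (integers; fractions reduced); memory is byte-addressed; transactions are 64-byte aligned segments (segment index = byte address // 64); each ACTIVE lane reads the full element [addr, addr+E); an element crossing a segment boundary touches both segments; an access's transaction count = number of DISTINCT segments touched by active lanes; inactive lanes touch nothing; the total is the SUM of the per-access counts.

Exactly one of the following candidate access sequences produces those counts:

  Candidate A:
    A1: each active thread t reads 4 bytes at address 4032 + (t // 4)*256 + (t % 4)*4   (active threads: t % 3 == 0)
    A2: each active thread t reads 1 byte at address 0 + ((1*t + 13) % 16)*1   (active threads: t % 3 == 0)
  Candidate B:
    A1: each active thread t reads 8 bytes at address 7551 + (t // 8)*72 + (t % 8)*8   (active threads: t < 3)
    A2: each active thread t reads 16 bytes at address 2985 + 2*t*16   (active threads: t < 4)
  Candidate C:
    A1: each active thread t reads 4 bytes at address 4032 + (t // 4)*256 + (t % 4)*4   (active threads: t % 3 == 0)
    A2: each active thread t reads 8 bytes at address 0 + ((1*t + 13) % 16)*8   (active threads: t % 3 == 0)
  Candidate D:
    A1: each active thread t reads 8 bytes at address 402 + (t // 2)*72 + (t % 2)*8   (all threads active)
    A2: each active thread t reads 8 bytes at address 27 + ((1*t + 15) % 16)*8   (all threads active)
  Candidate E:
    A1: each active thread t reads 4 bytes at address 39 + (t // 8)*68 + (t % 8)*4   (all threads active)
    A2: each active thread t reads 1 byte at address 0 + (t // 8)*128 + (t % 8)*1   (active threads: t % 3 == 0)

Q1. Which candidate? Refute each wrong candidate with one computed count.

A: A2 gives 1 transaction, not 2
B: A1 gives 2 transactions, not 4
D: A1 gives 9 transactions, not 4
E: A1 gives 3 transactions, not 4
C: all counts match (4,2)

Answer: C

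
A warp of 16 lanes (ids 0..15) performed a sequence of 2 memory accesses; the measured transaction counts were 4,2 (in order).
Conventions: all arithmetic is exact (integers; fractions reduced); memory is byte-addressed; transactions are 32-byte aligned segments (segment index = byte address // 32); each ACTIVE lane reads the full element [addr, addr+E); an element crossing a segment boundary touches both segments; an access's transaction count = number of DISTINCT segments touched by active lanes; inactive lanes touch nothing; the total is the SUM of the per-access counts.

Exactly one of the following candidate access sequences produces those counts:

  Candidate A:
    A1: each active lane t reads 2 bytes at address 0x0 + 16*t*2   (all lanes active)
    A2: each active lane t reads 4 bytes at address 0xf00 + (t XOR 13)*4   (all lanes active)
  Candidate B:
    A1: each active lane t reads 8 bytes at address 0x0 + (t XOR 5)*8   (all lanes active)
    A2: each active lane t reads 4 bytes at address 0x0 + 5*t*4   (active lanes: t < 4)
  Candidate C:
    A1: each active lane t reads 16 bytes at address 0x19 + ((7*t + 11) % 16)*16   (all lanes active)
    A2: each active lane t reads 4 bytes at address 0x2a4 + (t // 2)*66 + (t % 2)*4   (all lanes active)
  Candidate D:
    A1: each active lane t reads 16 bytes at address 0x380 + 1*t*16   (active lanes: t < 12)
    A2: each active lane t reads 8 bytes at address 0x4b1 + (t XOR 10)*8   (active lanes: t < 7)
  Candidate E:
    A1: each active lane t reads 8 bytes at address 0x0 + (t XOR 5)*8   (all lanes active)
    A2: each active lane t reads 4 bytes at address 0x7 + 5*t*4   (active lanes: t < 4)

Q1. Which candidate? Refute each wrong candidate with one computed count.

A: A1 gives 16 transactions, not 4
C: A1 gives 9 transactions, not 4
D: A1 gives 6 transactions, not 4
E: A2 gives 3 transactions, not 2
B: all counts match (4,2)

Answer: B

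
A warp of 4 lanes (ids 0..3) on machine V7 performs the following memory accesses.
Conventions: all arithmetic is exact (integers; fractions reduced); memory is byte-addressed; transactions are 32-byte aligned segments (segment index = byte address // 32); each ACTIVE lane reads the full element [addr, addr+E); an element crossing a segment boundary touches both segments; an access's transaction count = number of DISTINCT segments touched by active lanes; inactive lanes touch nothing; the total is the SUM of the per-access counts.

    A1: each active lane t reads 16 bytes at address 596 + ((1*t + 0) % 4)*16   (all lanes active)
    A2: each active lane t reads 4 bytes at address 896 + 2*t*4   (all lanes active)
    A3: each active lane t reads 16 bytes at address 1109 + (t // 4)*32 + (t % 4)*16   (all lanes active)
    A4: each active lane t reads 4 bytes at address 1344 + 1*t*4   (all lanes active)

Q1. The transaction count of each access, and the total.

A1: 3 transactions
A2: 1 transaction
A3: 3 transactions
A4: 1 transaction

Answer: 3,1,3,1; total 8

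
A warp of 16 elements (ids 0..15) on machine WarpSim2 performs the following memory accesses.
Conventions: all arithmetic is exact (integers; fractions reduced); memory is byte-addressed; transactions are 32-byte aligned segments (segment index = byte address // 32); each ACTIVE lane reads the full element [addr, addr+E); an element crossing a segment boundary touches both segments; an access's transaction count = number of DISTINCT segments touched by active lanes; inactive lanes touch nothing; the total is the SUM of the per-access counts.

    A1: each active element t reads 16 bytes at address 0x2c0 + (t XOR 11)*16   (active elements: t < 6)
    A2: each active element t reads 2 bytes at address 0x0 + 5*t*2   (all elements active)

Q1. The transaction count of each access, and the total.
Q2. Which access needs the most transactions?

A1: 3 transactions
A2: 5 transactions

Answer: 3,5; total 8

Answer: A2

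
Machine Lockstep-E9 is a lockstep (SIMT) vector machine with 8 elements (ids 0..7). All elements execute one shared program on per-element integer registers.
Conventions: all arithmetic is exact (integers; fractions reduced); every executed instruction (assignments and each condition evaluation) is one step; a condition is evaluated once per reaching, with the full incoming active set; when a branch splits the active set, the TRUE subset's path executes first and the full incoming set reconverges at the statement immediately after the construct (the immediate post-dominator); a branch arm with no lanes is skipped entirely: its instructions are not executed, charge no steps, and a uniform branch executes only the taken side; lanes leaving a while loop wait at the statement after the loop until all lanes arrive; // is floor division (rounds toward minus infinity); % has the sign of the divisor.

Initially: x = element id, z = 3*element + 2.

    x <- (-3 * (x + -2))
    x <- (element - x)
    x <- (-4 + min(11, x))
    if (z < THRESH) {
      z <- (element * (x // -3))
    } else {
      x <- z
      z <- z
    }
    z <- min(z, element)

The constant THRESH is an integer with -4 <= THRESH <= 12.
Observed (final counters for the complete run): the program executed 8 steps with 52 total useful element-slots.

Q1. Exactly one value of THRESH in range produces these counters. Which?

Answer: THRESH = 12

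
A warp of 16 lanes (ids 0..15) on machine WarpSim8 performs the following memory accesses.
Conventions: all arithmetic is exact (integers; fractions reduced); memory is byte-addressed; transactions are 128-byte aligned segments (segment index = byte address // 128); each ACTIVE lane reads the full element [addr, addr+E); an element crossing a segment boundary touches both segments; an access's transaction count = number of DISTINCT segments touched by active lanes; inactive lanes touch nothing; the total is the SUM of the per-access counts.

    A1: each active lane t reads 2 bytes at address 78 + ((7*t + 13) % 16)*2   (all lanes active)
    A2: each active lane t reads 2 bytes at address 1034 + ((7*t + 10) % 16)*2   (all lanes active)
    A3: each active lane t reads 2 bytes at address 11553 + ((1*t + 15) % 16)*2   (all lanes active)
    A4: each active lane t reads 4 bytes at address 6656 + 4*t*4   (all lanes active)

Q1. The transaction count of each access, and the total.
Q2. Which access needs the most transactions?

A1: 1 transaction
A2: 1 transaction
A3: 1 transaction
A4: 2 transactions

Answer: 1,1,1,2; total 5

Answer: A4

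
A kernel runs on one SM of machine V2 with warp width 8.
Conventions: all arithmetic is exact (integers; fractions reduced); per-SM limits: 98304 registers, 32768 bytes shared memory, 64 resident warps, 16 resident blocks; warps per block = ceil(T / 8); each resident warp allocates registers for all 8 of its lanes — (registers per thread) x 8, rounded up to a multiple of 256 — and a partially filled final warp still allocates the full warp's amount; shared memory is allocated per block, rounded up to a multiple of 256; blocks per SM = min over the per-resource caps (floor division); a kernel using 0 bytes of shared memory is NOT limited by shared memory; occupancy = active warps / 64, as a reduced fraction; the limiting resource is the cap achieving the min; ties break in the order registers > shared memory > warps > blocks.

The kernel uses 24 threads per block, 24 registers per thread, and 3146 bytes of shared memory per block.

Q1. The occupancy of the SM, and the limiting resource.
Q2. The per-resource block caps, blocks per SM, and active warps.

Answer: occupancy 27/64, limited by shared memory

registers: 128 blocks
shared memory: 9 blocks
warps: 21 blocks
blocks: 16 blocks

Answer: 9 blocks, 27 active warps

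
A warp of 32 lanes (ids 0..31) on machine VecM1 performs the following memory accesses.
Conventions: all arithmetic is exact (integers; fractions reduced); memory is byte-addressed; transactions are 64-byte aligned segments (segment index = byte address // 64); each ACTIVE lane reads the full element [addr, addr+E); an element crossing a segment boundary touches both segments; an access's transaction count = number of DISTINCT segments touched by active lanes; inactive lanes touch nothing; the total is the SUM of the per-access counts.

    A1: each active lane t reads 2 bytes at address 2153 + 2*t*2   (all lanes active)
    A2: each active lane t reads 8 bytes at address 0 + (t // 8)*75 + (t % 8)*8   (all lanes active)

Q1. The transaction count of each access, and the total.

A1: 3 transactions
A2: 5 transactions

Answer: 3,5; total 8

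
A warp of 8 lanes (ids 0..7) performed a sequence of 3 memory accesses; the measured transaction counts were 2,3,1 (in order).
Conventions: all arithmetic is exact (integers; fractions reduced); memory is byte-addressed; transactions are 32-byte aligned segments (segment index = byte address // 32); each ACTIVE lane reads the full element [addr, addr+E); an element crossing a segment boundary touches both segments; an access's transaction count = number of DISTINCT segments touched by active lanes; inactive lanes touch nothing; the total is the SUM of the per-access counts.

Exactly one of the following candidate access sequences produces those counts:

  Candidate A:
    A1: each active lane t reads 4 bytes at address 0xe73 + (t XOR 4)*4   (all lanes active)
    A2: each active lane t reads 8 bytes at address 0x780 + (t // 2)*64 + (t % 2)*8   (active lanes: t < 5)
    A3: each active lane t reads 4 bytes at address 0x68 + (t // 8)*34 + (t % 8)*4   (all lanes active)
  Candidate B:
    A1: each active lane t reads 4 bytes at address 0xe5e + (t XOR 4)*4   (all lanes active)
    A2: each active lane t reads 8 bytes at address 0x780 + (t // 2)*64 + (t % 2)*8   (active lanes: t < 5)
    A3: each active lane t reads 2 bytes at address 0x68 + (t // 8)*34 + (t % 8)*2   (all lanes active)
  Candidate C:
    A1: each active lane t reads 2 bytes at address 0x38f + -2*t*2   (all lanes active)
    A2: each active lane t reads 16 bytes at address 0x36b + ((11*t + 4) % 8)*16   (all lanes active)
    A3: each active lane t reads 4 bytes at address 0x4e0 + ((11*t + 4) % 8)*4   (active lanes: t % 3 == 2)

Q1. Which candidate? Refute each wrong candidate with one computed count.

A: A3 gives 2 transactions, not 1
C: A2 gives 5 transactions, not 3
B: all counts match (2,3,1)

Answer: B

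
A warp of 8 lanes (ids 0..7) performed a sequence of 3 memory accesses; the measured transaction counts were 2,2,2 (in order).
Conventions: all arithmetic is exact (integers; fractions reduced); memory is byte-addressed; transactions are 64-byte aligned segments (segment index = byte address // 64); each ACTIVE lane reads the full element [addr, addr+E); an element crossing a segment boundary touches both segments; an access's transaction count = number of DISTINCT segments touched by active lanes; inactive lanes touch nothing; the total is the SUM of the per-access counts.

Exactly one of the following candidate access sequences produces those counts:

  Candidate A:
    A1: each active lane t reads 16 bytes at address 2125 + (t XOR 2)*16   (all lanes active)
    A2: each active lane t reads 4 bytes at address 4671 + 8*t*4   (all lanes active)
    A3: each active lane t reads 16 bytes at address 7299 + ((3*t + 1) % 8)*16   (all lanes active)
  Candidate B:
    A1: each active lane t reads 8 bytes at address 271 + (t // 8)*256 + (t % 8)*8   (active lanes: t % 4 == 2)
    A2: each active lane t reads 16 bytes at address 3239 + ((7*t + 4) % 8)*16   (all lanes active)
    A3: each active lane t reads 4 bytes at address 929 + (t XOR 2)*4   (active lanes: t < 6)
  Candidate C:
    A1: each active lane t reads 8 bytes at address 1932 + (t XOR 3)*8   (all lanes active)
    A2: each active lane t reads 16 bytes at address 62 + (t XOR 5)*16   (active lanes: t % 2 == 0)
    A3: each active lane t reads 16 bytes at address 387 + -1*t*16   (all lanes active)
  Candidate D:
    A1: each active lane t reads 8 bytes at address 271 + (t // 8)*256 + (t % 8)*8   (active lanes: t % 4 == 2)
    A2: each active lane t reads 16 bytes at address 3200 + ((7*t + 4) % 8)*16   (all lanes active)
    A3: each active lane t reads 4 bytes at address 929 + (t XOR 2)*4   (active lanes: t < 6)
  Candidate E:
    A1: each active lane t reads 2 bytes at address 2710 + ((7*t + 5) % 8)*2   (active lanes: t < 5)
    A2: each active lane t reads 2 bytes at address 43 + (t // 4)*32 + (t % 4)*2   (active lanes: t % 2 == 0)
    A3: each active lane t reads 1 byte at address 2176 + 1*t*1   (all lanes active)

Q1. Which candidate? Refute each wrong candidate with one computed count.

A: A1 gives 3 transactions, not 2
B: A2 gives 3 transactions, not 2
C: A3 gives 3 transactions, not 2
E: A1 gives 1 transaction, not 2
D: all counts match (2,2,2)

Answer: D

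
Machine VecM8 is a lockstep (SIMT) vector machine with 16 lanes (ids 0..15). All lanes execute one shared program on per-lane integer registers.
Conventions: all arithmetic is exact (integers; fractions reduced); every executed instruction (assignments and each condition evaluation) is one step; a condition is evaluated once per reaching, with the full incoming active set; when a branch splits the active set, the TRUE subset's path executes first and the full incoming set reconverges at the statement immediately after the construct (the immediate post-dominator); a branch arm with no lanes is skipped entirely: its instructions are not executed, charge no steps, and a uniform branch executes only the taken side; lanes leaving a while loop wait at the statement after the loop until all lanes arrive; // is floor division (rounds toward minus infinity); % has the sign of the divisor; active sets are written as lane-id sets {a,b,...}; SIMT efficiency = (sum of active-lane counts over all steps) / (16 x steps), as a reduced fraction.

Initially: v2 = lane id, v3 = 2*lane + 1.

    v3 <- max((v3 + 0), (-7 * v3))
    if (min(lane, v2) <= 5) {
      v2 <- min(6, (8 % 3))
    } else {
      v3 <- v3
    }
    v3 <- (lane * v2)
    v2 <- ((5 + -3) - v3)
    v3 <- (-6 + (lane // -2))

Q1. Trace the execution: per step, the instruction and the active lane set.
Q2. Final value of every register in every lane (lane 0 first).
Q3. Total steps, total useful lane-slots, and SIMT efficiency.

step 0: v3 <- max((v3 + 0), (-7 * v3)) {0,1,2,3,4,5,6,7,8,9,10,11,12,13,14,15}
step 1: eval (min(lane, v2) <= 5)    {0,1,2,3,4,5,6,7,8,9,10,11,12,13,14,15}
step 2: v2 <- min(6, (8 % 3))        {0,1,2,3,4,5}
step 3: v3 <- v3                     {6,7,8,9,10,11,12,13,14,15}
step 4: v3 <- (lane * v2)            {0,1,2,3,4,5,6,7,8,9,10,11,12,13,14,15}
step 5: v2 <- ((5 + -3) - v3)        {0,1,2,3,4,5,6,7,8,9,10,11,12,13,14,15}
step 6: v3 <- (-6 + (lane // -2))    {0,1,2,3,4,5,6,7,8,9,10,11,12,13,14,15}

Answer: 7 steps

v2: 2,0,-2,-4,-6,-8,-34,-47,-62,-79,-98,-119,-142,-167,-194,-223
v3: -6,-7,-7,-8,-8,-9,-9,-10,-10,-11,-11,-12,-12,-13,-13,-14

steps = 7; useful = 96; efficiency = 96/112 = 6/7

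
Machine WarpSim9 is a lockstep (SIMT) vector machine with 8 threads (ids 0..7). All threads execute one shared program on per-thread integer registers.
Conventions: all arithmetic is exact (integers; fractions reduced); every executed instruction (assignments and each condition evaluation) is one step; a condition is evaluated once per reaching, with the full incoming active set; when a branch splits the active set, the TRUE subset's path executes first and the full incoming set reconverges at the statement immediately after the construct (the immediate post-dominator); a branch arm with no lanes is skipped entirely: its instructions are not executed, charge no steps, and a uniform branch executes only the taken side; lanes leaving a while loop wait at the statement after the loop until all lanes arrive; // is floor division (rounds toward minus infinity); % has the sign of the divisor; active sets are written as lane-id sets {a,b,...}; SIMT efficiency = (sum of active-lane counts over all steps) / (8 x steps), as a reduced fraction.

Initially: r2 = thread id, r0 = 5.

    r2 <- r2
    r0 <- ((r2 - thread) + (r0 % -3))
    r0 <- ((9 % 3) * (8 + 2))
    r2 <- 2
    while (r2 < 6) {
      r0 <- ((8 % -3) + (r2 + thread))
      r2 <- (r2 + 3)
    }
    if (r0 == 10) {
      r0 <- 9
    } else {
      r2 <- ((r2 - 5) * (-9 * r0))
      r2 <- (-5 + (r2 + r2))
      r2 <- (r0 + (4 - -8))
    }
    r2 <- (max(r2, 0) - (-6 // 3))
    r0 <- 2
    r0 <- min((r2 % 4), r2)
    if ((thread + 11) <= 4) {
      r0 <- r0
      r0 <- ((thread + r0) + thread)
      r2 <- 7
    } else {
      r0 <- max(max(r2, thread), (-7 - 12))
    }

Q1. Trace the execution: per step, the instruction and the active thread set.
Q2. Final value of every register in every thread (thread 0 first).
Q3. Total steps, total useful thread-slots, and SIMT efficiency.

step 0: r2 <- r2                     {0,1,2,3,4,5,6,7}
step 1: r0 <- ((r2 - thread) + (r0 % -3)) {0,1,2,3,4,5,6,7}
step 2: r0 <- ((9 % 3) * (8 + 2))    {0,1,2,3,4,5,6,7}
step 3: r2 <- 2                      {0,1,2,3,4,5,6,7}
step 4: eval (r2 < 6)                {0,1,2,3,4,5,6,7}
step 5: r0 <- ((8 % -3) + (r2 + thread)) {0,1,2,3,4,5,6,7}
step 6: r2 <- (r2 + 3)               {0,1,2,3,4,5,6,7}
step 7: eval (r2 < 6)                {0,1,2,3,4,5,6,7}
step 8: r0 <- ((8 % -3) + (r2 + thread)) {0,1,2,3,4,5,6,7}
step 9: r2 <- (r2 + 3)               {0,1,2,3,4,5,6,7}
step 10: eval (r2 < 6)                {0,1,2,3,4,5,6,7}
step 11: eval (r0 == 10)              {0,1,2,3,4,5,6,7}
step 12: r0 <- 9                      {6}
step 13: r2 <- ((r2 - 5) * (-9 * r0)) {0,1,2,3,4,5,7}
step 14: r2 <- (-5 + (r2 + r2))       {0,1,2,3,4,5,7}
step 15: r2 <- (r0 + (4 - -8))        {0,1,2,3,4,5,7}
step 16: r2 <- (max(r2, 0) - (-6 // 3)) {0,1,2,3,4,5,6,7}
step 17: r0 <- 2                      {0,1,2,3,4,5,6,7}
step 18: r0 <- min((r2 % 4), r2)      {0,1,2,3,4,5,6,7}
step 19: eval ((thread + 11) <= 4)    {0,1,2,3,4,5,6,7}
step 20: r0 <- max(max(r2, thread), (-7 - 12)) {0,1,2,3,4,5,6,7}

Answer: 21 steps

r2: 18,19,20,21,22,23,10,25
r0: 18,19,20,21,22,23,10,25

steps = 21; useful = 158; efficiency = 158/168 = 79/84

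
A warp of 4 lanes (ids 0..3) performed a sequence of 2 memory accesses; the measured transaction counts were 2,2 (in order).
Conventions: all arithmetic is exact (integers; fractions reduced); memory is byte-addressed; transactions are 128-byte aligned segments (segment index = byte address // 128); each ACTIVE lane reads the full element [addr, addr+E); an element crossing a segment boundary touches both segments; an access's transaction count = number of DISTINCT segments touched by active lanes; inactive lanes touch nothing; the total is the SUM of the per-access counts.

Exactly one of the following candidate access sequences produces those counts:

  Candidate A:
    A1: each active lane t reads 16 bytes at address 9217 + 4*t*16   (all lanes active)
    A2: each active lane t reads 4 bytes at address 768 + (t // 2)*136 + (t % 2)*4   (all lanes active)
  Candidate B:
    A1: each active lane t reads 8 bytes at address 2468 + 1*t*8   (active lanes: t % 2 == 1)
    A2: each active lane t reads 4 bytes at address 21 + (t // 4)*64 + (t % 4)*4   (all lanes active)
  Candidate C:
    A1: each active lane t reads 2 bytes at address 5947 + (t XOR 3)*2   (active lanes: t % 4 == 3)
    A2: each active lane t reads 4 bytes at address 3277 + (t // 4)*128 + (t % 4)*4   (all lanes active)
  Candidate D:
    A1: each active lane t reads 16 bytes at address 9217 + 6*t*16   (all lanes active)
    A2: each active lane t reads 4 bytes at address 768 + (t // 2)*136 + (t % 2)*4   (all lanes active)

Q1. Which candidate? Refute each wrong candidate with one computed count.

B: A1 gives 1 transaction, not 2
C: A1 gives 1 transaction, not 2
D: A1 gives 3 transactions, not 2
A: all counts match (2,2)

Answer: A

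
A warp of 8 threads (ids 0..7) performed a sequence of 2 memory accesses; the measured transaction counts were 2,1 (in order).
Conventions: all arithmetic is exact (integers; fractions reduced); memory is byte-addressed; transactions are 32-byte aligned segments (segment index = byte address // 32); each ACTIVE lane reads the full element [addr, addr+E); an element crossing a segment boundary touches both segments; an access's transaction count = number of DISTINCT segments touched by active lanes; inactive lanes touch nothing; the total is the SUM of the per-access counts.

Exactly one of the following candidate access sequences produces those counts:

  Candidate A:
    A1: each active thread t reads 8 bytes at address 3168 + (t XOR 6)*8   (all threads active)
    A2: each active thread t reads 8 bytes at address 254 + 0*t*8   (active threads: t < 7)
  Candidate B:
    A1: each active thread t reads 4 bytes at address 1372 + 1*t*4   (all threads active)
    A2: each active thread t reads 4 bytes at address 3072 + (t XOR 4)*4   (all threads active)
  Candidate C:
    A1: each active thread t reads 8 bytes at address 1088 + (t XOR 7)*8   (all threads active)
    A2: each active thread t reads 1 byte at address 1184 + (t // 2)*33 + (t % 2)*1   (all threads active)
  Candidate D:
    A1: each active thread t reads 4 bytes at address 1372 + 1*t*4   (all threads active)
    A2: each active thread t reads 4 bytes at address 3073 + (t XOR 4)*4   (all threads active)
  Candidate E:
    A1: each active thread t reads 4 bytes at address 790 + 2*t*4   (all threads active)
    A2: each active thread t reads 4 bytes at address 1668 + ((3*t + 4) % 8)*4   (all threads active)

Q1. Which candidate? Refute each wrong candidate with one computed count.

A: A2 gives 2 transactions, not 1
C: A2 gives 4 transactions, not 1
D: A2 gives 2 transactions, not 1
E: A1 gives 3 transactions, not 2
B: all counts match (2,1)

Answer: B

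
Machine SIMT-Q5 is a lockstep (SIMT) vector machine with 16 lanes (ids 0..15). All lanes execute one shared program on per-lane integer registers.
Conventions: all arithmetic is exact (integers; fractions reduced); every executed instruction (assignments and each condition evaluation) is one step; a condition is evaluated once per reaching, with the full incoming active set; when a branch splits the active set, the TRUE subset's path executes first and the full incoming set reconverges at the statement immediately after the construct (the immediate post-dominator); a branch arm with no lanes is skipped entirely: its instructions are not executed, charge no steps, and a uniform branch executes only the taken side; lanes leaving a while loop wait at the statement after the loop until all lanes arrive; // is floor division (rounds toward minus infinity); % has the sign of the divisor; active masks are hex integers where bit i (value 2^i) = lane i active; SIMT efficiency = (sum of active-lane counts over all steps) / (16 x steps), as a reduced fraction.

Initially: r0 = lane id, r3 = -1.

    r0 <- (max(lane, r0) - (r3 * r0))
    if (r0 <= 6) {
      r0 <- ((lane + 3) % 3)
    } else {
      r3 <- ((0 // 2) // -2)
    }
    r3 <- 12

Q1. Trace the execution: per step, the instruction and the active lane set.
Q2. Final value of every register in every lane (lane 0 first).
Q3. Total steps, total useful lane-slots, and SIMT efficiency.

step 0: r0 <- (max(lane, r0) - (r3 * r0)) 0xffff
step 1: eval (r0 <= 6)               0xffff
step 2: r0 <- ((lane + 3) % 3)       0x000f
step 3: r3 <- ((0 // 2) // -2)       0xfff0
step 4: r3 <- 12                     0xffff

Answer: 5 steps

r0: 0,1,2,0,8,10,12,14,16,18,20,22,24,26,28,30
r3: 12,12,12,12,12,12,12,12,12,12,12,12,12,12,12,12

steps = 5; useful = 64; efficiency = 64/80 = 4/5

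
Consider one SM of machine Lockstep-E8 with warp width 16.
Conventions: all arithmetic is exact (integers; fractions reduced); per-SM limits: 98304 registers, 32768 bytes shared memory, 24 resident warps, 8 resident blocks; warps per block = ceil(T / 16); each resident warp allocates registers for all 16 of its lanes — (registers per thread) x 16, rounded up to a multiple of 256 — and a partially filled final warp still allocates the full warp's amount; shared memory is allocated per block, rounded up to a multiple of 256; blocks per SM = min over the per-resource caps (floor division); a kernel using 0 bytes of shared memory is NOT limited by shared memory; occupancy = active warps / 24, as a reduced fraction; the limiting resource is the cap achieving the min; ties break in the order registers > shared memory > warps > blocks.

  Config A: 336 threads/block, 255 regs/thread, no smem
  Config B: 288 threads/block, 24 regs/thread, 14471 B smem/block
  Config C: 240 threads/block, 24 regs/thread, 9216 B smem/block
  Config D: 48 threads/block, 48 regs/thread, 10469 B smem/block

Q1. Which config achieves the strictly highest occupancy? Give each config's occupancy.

occupancies: A 7/8, B 3/4, C 5/8, D 3/8

Answer: A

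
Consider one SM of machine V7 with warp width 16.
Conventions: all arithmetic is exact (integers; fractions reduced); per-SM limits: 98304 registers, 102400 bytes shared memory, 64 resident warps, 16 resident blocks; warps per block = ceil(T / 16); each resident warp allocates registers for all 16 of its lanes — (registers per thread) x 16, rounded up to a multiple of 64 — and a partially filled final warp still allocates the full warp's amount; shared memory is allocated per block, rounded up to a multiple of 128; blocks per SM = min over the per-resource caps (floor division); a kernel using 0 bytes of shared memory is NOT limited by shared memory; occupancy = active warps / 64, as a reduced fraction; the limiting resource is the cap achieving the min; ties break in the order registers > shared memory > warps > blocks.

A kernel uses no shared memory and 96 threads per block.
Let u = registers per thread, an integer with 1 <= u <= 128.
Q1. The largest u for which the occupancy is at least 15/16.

Answer: u = 100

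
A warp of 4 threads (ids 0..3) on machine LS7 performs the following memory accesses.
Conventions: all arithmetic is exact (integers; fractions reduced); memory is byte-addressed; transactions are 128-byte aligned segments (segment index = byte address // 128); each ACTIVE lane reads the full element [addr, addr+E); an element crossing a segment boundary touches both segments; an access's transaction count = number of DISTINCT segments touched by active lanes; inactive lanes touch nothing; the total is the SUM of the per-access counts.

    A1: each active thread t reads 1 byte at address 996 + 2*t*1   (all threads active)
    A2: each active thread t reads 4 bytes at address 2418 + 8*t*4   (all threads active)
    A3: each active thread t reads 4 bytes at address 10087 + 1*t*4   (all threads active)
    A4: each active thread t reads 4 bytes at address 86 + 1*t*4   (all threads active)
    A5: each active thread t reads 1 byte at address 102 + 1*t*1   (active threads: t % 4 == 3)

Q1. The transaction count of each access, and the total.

A1: 1 transaction
A2: 2 transactions
A3: 1 transaction
A4: 1 transaction
A5: 1 transaction

Answer: 1,2,1,1,1; total 6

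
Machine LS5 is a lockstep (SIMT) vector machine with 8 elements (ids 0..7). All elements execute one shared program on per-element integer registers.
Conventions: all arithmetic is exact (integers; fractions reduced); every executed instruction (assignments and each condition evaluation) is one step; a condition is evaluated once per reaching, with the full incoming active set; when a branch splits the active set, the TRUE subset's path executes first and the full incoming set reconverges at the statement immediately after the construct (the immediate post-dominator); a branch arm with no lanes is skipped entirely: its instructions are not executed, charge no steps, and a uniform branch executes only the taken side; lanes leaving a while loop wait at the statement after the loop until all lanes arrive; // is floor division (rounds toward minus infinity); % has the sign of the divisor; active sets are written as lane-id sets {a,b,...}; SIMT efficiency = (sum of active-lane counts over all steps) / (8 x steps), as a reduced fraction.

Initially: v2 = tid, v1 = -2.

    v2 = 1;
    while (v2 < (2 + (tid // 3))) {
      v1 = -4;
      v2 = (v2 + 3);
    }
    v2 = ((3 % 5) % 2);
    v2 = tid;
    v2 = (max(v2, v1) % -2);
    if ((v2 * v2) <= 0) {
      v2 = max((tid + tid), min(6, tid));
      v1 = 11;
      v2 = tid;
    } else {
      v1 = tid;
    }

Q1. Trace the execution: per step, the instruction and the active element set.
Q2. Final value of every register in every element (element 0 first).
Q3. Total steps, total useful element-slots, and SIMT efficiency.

step 0: v2 <- 1                      {0,1,2,3,4,5,6,7}
step 1: eval (v2 < (2 + (tid // 3))) {0,1,2,3,4,5,6,7}
step 2: v1 <- -4                     {0,1,2,3,4,5,6,7}
step 3: v2 <- (v2 + 3)               {0,1,2,3,4,5,6,7}
step 4: eval (v2 < (2 + (tid // 3))) {0,1,2,3,4,5,6,7}
step 5: v2 <- ((3 % 5) % 2)          {0,1,2,3,4,5,6,7}
step 6: v2 <- tid                    {0,1,2,3,4,5,6,7}
step 7: v2 <- (max(v2, v1) % -2)     {0,1,2,3,4,5,6,7}
step 8: eval ((v2 * v2) <= 0)        {0,1,2,3,4,5,6,7}
step 9: v2 <- max((tid + tid), min(6, tid)) {0,2,4,6}
step 10: v1 <- 11                     {0,2,4,6}
step 11: v2 <- tid                    {0,2,4,6}
step 12: v1 <- tid                    {1,3,5,7}

Answer: 13 steps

v2: 0,-1,2,-1,4,-1,6,-1
v1: 11,1,11,3,11,5,11,7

steps = 13; useful = 88; efficiency = 88/104 = 11/13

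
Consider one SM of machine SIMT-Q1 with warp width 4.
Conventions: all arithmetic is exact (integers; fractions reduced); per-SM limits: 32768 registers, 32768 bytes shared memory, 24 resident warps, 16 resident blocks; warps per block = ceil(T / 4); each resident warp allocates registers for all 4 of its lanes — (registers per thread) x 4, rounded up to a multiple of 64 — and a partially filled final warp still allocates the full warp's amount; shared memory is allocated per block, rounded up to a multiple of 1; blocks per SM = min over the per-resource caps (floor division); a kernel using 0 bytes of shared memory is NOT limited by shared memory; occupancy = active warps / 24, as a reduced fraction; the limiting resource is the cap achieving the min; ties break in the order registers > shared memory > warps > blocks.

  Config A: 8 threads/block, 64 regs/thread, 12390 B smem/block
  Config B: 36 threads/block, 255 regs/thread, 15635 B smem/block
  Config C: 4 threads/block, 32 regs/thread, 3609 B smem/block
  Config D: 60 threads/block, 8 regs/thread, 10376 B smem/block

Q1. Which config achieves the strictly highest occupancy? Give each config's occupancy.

occupancies: A 1/6, B 3/4, C 3/8, D 5/8

Answer: B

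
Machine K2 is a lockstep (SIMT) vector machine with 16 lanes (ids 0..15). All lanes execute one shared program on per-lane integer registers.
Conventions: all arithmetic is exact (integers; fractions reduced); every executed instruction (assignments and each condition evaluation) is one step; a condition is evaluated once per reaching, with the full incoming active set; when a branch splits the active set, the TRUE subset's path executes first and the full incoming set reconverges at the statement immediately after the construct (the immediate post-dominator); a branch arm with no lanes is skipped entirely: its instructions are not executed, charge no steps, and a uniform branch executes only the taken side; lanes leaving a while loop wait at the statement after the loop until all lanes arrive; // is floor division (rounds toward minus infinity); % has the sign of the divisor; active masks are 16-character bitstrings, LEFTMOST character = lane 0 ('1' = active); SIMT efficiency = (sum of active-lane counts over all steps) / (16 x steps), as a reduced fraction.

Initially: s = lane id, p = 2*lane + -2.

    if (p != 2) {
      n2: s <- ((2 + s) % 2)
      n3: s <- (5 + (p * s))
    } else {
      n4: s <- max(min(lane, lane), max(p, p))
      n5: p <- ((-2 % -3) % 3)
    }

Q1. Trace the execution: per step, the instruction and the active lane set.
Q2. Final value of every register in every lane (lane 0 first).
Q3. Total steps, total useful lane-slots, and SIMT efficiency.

step 0: eval (p != 2)                1111111111111111
step 1: s <- ((2 + s) % 2)           1101111111111111
step 2: s <- (5 + (p * s))           1101111111111111
step 3: s <- max(min(lane, lane), max(p, p)) 0010000000000000
step 4: p <- ((-2 % -3) % 3)         0010000000000000

Answer: 5 steps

s: 5,5,2,9,5,13,5,17,5,21,5,25,5,29,5,33
p: -2,0,1,4,6,8,10,12,14,16,18,20,22,24,26,28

steps = 5; useful = 48; efficiency = 48/80 = 3/5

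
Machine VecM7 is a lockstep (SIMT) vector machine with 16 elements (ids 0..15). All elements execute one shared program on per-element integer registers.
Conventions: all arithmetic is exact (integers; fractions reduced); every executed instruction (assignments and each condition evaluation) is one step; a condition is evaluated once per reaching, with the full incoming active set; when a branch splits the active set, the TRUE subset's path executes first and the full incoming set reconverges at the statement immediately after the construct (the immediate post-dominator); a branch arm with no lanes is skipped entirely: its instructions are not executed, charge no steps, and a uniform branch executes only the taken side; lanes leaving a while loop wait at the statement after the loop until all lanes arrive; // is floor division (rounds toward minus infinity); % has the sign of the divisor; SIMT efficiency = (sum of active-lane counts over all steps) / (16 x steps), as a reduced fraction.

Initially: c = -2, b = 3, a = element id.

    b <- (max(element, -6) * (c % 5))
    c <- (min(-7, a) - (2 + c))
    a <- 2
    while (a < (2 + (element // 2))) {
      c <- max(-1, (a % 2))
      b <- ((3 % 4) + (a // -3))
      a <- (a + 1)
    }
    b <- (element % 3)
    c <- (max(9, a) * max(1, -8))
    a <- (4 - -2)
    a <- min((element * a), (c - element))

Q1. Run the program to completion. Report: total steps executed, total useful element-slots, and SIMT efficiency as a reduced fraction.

Answer: 36 steps, 352 useful, 11/18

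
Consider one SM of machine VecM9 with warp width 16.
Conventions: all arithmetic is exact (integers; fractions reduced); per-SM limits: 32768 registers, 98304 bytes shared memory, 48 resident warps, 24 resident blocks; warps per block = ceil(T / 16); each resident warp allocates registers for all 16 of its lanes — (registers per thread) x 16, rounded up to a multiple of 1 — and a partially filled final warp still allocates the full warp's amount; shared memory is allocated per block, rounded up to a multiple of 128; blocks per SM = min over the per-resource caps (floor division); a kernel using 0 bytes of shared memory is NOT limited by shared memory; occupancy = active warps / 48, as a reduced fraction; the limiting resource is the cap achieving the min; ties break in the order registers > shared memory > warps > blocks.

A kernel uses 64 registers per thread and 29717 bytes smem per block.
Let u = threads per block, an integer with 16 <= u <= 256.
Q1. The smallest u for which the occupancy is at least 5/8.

Answer: u = 145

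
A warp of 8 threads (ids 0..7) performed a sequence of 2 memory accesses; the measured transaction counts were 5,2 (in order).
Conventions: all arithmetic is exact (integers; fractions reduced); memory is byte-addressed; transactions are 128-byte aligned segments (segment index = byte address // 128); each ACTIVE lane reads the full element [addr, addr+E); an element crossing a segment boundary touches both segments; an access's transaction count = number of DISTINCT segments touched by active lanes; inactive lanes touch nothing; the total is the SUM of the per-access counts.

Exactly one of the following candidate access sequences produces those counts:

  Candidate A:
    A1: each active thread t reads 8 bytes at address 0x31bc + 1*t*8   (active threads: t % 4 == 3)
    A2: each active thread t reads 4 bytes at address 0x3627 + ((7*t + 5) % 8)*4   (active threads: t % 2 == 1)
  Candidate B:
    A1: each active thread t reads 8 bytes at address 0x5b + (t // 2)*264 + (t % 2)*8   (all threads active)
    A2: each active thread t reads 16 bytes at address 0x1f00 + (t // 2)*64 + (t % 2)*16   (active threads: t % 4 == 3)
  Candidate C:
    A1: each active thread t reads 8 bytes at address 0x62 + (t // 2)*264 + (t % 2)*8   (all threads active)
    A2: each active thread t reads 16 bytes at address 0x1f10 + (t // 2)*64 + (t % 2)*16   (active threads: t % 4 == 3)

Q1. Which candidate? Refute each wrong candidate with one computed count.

A: A1 gives 1 transaction, not 5
C: A1 gives 6 transactions, not 5
B: all counts match (5,2)

Answer: B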